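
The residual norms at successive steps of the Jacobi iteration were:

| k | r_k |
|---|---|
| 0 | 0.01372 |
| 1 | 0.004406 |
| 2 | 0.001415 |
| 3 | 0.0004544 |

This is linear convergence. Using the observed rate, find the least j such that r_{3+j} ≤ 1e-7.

Rate ρ ≈ r_3/r_2 = 0.0004544/0.001415 = 0.3211.
After j more steps, r_{3+j} ≈ 0.0004544·ρ^j; need ρ^j ≤ 1e-7/0.0004544 = 0.00022007.
j ≥ ln(0.00022007)/ln(0.3211) = -8.4216/-1.13600 = 7.413.
So 8 more iterations are needed.

8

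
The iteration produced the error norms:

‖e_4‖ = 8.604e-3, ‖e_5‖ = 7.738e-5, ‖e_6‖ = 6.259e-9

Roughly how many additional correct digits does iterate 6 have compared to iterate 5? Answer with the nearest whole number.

4

Digits gained ≈ log₁₀(‖e_5‖/‖e_6‖) = log₁₀(7.738e-5/6.259e-9) = log₁₀(12363) ≈ 4.092.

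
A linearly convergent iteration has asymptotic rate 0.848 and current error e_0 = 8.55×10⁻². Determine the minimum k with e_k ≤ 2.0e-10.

After k steps, e_k ≈ 8.55×10⁻²·0.848^k.
Need 0.848^k ≤ 2.0e-10/8.55×10⁻² = 2.33918e-09.
k ≥ ln(2.33918e-09)/ln(0.848) = -19.8735/-0.16487 = 120.540.
Smallest integer k = 121.

121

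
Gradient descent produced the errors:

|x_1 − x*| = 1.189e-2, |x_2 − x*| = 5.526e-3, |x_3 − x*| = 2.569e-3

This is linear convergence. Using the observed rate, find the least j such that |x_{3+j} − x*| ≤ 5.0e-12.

27

Rate ρ ≈ |x_3 − x*|/|x_2 − x*| = 2.569e-3/5.526e-3 = 0.4649.
After j more steps, |x_{3+j} − x*| ≈ 2.569e-3·ρ^j; need ρ^j ≤ 5.0e-12/2.569e-3 = 1.94628e-09.
j ≥ ln(1.94628e-09)/ln(0.4649) = -20.0573/-0.76593 = 26.187.
So 27 more iterations are needed.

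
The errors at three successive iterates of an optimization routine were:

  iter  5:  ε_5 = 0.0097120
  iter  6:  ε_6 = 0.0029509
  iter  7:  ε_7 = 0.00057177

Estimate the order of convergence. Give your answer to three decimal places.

p ≈ ln(ε_7/ε_6) / ln(ε_6/ε_5)
  = ln(0.00057177/0.0029509) / ln(0.0029509/0.0097120)
  = ln(0.193761) / ln(0.303841)
  = -1.641130 / -1.191251 ≈ 1.377653

1.378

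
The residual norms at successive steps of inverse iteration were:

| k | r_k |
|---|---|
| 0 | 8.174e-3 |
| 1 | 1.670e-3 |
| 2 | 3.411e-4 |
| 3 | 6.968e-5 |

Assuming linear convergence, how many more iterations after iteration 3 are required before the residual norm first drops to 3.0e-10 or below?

8

Rate ρ ≈ r_3/r_2 = 6.968e-5/3.411e-4 = 0.2043.
After j more steps, r_{3+j} ≈ 6.968e-5·ρ^j; need ρ^j ≤ 3.0e-10/6.968e-5 = 4.3054e-06.
j ≥ ln(4.3054e-06)/ln(0.2043) = -12.3556/-1.58817 = 7.780.
So 8 more iterations are needed.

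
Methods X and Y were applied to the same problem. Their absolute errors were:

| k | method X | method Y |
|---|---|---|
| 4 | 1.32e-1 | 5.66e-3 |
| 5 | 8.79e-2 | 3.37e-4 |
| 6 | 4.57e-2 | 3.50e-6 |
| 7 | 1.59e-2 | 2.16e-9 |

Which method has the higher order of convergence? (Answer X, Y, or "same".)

same

Method X: p ≈ ln(1.59e-2/4.57e-2)/ln(4.57e-2/8.79e-2) ≈ 1.61.
Method Y: p ≈ ln(2.16e-9/3.50e-6)/ln(3.50e-6/3.37e-4) ≈ 1.62.
Both orders ≈ 1.6 — effectively the same.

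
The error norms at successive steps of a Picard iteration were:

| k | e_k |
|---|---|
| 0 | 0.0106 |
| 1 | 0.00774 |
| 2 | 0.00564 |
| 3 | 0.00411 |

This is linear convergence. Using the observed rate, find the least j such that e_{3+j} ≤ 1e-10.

56

Rate ρ ≈ e_3/e_2 = 0.00411/0.00564 = 0.7287.
After j more steps, e_{3+j} ≈ 0.00411·ρ^j; need ρ^j ≤ 1e-10/0.00411 = 2.43309e-08.
j ≥ ln(2.43309e-08)/ln(0.7287) = -17.5315/-0.31649 = 55.394.
So 56 more iterations are needed.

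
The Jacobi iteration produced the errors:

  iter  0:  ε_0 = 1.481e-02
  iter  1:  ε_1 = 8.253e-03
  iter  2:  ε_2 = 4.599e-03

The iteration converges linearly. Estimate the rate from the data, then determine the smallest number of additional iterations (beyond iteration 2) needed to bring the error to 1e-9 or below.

27

Rate ρ ≈ ε_2/ε_1 = 4.599e-03/8.253e-03 = 0.5573.
After j more steps, ε_{2+j} ≈ 4.599e-03·ρ^j; need ρ^j ≤ 1e-9/4.599e-03 = 2.17439e-07.
j ≥ ln(2.17439e-07)/ln(0.5573) = -15.3413/-0.58465 = 26.240.
So 27 more iterations are needed.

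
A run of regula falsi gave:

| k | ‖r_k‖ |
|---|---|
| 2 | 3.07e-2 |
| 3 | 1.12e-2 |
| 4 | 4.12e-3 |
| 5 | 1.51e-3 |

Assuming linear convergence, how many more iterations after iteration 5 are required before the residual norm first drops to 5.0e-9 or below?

Rate ρ ≈ ‖r_5‖/‖r_4‖ = 1.51e-3/4.12e-3 = 0.3665.
After j more steps, ‖r_{5+j}‖ ≈ 1.51e-3·ρ^j; need ρ^j ≤ 5.0e-9/1.51e-3 = 3.31126e-06.
j ≥ ln(3.31126e-06)/ln(0.3665) = -12.6182/-1.00376 = 12.571.
So 13 more iterations are needed.

13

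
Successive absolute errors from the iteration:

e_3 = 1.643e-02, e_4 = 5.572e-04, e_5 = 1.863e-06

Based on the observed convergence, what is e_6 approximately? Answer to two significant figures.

First estimate the order: p ≈ ln(e_5/e_4) / ln(e_4/e_3) = ln(1.863e-06/5.572e-04)/ln(5.572e-04/1.643e-02) = ln(0.0033435)/ln(0.0339136) ≈ 1.6846.
Then e_6 ≈ e_5·(e_5/e_4)^p = 1.863e-06·(0.0033435)^1.6846 = 1.863e-06·6.74947e-05 ≈ 1.257e-10.

1.3e-10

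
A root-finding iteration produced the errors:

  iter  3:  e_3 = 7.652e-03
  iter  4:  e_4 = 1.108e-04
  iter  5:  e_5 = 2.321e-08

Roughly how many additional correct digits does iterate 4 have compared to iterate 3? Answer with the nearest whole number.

2

Digits gained ≈ log₁₀(e_3/e_4) = log₁₀(7.652e-03/1.108e-04) = log₁₀(69.0614) ≈ 1.839.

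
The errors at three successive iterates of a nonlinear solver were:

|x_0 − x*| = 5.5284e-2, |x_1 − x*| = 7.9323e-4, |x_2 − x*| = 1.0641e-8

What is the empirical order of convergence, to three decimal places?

2.643

p ≈ ln(|x_2 − x*|/|x_1 − x*|) / ln(|x_1 − x*|/|x_0 − x*|)
  = ln(1.0641e-8/7.9323e-4) / ln(7.9323e-4/5.5284e-2)
  = ln(1.34148e-05) / ln(0.0143483)
  = -11.219152 / -4.244124 ≈ 2.643455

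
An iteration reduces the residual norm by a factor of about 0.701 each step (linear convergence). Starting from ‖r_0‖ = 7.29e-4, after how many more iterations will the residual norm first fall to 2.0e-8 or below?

30

After k steps, ‖r_k‖ ≈ 7.29e-4·0.701^k.
Need 0.701^k ≤ 2.0e-8/7.29e-4 = 2.74348e-05.
k ≥ ln(2.74348e-05)/ln(0.701) = -10.5037/-0.35525 = 29.567.
Smallest integer k = 30.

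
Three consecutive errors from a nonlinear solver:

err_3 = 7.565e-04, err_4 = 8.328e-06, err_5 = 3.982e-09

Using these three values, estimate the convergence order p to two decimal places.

p ≈ ln(err_5/err_4) / ln(err_4/err_3)
  = ln(3.982e-09/8.328e-06) / ln(8.328e-06/7.565e-04)
  = ln(0.000478146) / ln(0.0110086)
  = -7.64559 / -4.50908 ≈ 1.69560

1.70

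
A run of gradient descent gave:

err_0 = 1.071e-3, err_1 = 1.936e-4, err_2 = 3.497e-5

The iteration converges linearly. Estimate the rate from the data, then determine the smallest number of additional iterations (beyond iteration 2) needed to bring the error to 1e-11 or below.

Rate ρ ≈ err_2/err_1 = 3.497e-5/1.936e-4 = 0.1806.
After j more steps, err_{2+j} ≈ 3.497e-5·ρ^j; need ρ^j ≤ 1e-11/3.497e-5 = 2.85959e-07.
j ≥ ln(2.85959e-07)/ln(0.1806) = -15.0674/-1.71147 = 8.804.
So 9 more iterations are needed.

9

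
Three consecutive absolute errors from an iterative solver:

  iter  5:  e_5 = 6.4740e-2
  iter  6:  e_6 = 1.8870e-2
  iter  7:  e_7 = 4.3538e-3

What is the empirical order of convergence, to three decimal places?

1.190

p ≈ ln(e_7/e_6) / ln(e_6/e_5)
  = ln(4.3538e-3/1.8870e-2) / ln(1.8870e-2/6.4740e-2)
  = ln(0.230726) / ln(0.291474)
  = -1.466524 / -1.232804 ≈ 1.189584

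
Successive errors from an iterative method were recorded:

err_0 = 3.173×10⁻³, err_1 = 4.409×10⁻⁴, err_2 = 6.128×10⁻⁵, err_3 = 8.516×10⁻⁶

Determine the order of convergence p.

Consecutive ratios: err_3/err_2 = 8.516×10⁻⁶/6.128×10⁻⁵ = 0.138969, err_2/err_1 = 6.128×10⁻⁵/4.409×10⁻⁴ = 0.138988.
p ≈ ln(0.138969)/ln(0.138988) = -1.9735/-1.9734 ≈ 1.00.
So the convergence is linear (order 1).

1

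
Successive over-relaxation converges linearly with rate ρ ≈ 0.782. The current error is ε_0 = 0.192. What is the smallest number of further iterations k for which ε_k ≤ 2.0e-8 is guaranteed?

After k steps, ε_k ≈ 0.192·0.782^k.
Need 0.782^k ≤ 2.0e-8/0.192 = 1.04167e-07.
k ≥ ln(1.04167e-07)/ln(0.782) = -16.0773/-0.24590 = 65.381.
Smallest integer k = 66.

66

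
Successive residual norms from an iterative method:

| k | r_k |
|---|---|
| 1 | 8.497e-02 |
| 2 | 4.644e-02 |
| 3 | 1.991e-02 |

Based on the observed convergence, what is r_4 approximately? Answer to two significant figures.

6.1e-3

First estimate the order: p ≈ ln(r_3/r_2) / ln(r_2/r_1) = ln(1.991e-02/4.644e-02)/ln(4.644e-02/8.497e-02) = ln(0.428725)/ln(0.546546) ≈ 1.4019.
Then r_4 ≈ r_3·(r_3/r_2)^p = 1.991e-02·(0.428725)^1.4019 = 1.991e-02·0.305036 ≈ 0.006073.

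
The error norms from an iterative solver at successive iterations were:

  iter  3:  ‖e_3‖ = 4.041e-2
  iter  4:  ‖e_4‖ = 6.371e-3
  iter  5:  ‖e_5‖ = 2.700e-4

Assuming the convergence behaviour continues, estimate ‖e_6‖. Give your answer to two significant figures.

1.2e-6

First estimate the order: p ≈ ln(‖e_5‖/‖e_4‖) / ln(‖e_4‖/‖e_3‖) = ln(2.700e-4/6.371e-3)/ln(6.371e-3/4.041e-2) = ln(0.0423795)/ln(0.157659) ≈ 1.7112.
Then ‖e_6‖ ≈ ‖e_5‖·(‖e_5‖/‖e_4‖)^p = 2.700e-4·(0.0423795)^1.7112 = 2.700e-4·0.00447496 ≈ 1.208e-06.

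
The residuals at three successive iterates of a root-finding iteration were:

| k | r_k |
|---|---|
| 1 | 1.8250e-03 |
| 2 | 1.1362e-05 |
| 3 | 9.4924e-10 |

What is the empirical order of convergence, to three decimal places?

1.849

p ≈ ln(r_3/r_2) / ln(r_2/r_1)
  = ln(9.4924e-10/1.1362e-05) / ln(1.1362e-05/1.8250e-03)
  = ln(8.35452e-05) / ln(0.00622575)
  = -9.390123 / -5.079061 ≈ 1.848791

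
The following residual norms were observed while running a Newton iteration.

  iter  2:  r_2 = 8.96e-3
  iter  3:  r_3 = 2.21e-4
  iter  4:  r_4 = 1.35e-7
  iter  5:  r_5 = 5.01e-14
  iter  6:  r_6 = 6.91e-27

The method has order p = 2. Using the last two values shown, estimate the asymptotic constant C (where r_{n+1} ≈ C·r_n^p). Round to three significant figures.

C ≈ r_6 / r_5^2
  = 6.91e-27 / (5.01e-14)^2
  = 6.91e-27 / 2.51001e-27 ≈ 2.753

2.75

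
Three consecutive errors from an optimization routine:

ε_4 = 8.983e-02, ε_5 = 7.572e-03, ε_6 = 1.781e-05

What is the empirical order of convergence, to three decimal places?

p ≈ ln(ε_6/ε_5) / ln(ε_5/ε_4)
  = ln(1.781e-05/7.572e-03) / ln(7.572e-03/8.983e-02)
  = ln(0.00235209) / ln(0.0842926)
  = -6.052451 / -2.473461 ≈ 2.446956

2.447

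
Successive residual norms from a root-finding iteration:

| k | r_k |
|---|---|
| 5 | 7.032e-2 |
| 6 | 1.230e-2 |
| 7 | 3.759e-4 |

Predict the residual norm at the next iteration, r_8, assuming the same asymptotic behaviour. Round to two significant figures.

First estimate the order: p ≈ ln(r_7/r_6) / ln(r_6/r_5) = ln(3.759e-4/1.230e-2)/ln(1.230e-2/7.032e-2) = ln(0.030561)/ln(0.174915) ≈ 2.0006.
Then r_8 ≈ r_7·(r_7/r_6)^p = 3.759e-4·(0.030561)^2.0006 = 3.759e-4·0.000932022 ≈ 3.503e-07.

3.5e-7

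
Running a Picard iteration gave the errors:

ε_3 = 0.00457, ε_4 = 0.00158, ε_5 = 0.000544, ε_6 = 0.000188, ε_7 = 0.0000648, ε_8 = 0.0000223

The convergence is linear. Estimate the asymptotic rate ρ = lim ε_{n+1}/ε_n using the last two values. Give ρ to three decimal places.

ρ ≈ ε_8/ε_7 = 0.0000223/0.0000648 = 0.34414

0.344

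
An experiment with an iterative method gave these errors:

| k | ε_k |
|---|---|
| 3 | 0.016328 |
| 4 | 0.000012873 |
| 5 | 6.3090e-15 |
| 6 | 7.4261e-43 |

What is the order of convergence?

3

Consecutive ratios: ε_6/ε_5 = 7.4261e-43/6.3090e-15 = 1.17706e-28, ε_5/ε_4 = 6.3090e-15/0.000012873 = 4.90096e-10.
p ≈ ln(1.17706e-28)/ln(4.90096e-10) = -64.3094/-21.4364 ≈ 3.00.
So the convergence is cubic (order 3).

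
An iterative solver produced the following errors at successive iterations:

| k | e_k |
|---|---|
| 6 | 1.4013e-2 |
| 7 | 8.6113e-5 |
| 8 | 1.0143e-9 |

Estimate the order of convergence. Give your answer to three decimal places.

p ≈ ln(e_8/e_7) / ln(e_7/e_6)
  = ln(1.0143e-9/8.6113e-5) / ln(8.6113e-5/1.4013e-2)
  = ln(1.17787e-05) / ln(0.00614522)
  = -11.349218 / -5.092081 ≈ 2.228798

2.229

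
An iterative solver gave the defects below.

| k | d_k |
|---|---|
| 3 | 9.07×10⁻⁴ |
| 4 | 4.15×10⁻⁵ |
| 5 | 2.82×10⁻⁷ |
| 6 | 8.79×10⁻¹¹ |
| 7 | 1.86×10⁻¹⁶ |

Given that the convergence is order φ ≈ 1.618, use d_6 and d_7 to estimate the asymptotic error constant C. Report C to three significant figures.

3.47

C ≈ d_7 / d_6^1.618
  = 1.86×10⁻¹⁶ / (8.79×10⁻¹¹)^1.618
  = 1.86×10⁻¹⁶ / 5.36258e-17 ≈ 3.4685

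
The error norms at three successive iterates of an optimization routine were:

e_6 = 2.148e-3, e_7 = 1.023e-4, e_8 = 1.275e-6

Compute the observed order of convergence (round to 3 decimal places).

1.440

p ≈ ln(e_8/e_7) / ln(e_7/e_6)
  = ln(1.275e-6/1.023e-4) / ln(1.023e-4/2.148e-3)
  = ln(0.0124633) / ln(0.0476257)
  = -4.384967 / -3.044383 ≈ 1.440347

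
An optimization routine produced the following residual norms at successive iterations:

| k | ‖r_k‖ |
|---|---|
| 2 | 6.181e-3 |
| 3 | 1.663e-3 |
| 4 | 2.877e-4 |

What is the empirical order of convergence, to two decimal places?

p ≈ ln(‖r_4‖/‖r_3‖) / ln(‖r_3‖/‖r_2‖)
  = ln(2.877e-4/1.663e-3) / ln(1.663e-3/6.181e-3)
  = ln(0.173001) / ln(0.26905)
  = -1.75446 / -1.31286 ≈ 1.33636

1.34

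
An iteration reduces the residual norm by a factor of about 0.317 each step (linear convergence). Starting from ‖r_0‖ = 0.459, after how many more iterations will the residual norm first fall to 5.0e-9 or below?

16

After k steps, ‖r_k‖ ≈ 0.459·0.317^k.
Need 0.317^k ≤ 5.0e-9/0.459 = 1.08932e-08.
k ≥ ln(1.08932e-08)/ln(0.317) = -18.3351/-1.14885 = 15.960.
Smallest integer k = 16.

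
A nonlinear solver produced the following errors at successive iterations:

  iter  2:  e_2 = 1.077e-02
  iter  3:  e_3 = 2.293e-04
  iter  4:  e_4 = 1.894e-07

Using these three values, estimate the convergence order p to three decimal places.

1.844

p ≈ ln(e_4/e_3) / ln(e_3/e_2)
  = ln(1.894e-07/2.293e-04) / ln(2.293e-04/1.077e-02)
  = ln(0.000825992) / ln(0.0212906)
  = -7.098925 / -3.849490 ≈ 1.844121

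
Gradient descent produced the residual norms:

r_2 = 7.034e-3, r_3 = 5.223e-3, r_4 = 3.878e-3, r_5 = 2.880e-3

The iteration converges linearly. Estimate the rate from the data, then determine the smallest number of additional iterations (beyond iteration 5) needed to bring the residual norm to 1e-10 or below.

58

Rate ρ ≈ r_5/r_4 = 2.880e-3/3.878e-3 = 0.7427.
After j more steps, r_{5+j} ≈ 2.880e-3·ρ^j; need ρ^j ≤ 1e-10/2.880e-3 = 3.47222e-08.
j ≥ ln(3.47222e-08)/ln(0.7427) = -17.1759/-0.29746 = 57.742.
So 58 more iterations are needed.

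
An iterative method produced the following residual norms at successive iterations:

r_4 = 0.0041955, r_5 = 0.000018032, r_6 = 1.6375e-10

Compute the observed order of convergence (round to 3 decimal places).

2.130

p ≈ ln(r_6/r_5) / ln(r_5/r_4)
  = ln(1.6375e-10/0.000018032) / ln(0.000018032/0.0041955)
  = ln(9.08108e-06) / ln(0.00429794)
  = -11.609317 / -5.449619 ≈ 2.130299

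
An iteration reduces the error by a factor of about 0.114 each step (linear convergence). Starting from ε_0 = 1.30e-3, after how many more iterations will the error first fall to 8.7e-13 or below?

After k steps, ε_k ≈ 1.30e-3·0.114^k.
Need 0.114^k ≤ 8.7e-13/1.30e-3 = 6.69231e-10.
k ≥ ln(6.69231e-10)/ln(0.114) = -21.1249/-2.17156 = 9.728.
Smallest integer k = 10.

10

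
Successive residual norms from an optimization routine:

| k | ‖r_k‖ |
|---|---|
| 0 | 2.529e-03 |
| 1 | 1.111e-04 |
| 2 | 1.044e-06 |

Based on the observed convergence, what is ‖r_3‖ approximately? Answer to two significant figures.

9.8e-10

First estimate the order: p ≈ ln(‖r_2‖/‖r_1‖) / ln(‖r_1‖/‖r_0‖) = ln(1.044e-06/1.111e-04)/ln(1.111e-04/2.529e-03) = ln(0.00939694)/ln(0.0439304) ≈ 1.4935.
Then ‖r_3‖ ≈ ‖r_2‖·(‖r_2‖/‖r_1‖)^p = 1.044e-06·(0.00939694)^1.4935 = 1.044e-06·0.000938978 ≈ 9.803e-10.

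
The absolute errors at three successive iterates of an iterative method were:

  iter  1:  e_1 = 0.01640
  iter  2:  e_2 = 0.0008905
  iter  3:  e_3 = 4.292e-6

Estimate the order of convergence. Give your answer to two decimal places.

1.83

p ≈ ln(e_3/e_2) / ln(e_2/e_1)
  = ln(4.292e-6/0.0008905) / ln(0.0008905/0.01640)
  = ln(0.00481976) / ln(0.0542988)
  = -5.33503 / -2.91325 ≈ 1.83130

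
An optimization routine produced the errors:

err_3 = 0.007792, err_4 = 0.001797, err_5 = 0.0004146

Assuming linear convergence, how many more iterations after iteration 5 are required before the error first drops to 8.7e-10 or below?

9

Rate ρ ≈ err_5/err_4 = 0.0004146/0.001797 = 0.2307.
After j more steps, err_{5+j} ≈ 0.0004146·ρ^j; need ρ^j ≤ 8.7e-10/0.0004146 = 2.09841e-06.
j ≥ ln(2.09841e-06)/ln(0.2307) = -13.0743/-1.46664 = 8.914.
So 9 more iterations are needed.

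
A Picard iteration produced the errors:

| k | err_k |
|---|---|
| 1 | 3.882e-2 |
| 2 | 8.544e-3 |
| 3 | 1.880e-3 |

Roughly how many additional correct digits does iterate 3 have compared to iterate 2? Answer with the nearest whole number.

Digits gained ≈ log₁₀(err_2/err_3) = log₁₀(8.544e-3/1.880e-3) = log₁₀(4.54468) ≈ 0.658.

1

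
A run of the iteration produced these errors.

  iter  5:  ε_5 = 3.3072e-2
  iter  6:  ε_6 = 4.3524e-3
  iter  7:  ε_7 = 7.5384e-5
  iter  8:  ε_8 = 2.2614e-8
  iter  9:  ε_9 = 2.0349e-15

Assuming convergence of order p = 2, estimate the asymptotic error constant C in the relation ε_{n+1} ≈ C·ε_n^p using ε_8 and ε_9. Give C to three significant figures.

3.98

C ≈ ε_9 / ε_8^2
  = 2.0349e-15 / (2.2614e-8)^2
  = 2.0349e-15 / 5.11393e-16 ≈ 3.9791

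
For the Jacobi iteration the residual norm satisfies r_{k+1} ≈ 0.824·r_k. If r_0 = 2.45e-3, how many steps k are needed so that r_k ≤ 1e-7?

53

After k steps, r_k ≈ 2.45e-3·0.824^k.
Need 0.824^k ≤ 1e-7/2.45e-3 = 4.08163e-05.
k ≥ ln(4.08163e-05)/ln(0.824) = -10.1064/-0.19358 = 52.208.
Smallest integer k = 53.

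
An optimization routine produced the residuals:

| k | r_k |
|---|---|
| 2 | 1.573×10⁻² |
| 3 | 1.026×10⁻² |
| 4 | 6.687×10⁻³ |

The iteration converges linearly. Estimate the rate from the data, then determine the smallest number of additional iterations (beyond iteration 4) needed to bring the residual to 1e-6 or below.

21

Rate ρ ≈ r_4/r_3 = 6.687×10⁻³/1.026×10⁻² = 0.6518.
After j more steps, r_{4+j} ≈ 6.687×10⁻³·ρ^j; need ρ^j ≤ 1e-6/6.687×10⁻³ = 0.000149544.
j ≥ ln(0.000149544)/ln(0.6518) = -8.8079/-0.42802 = 20.578.
So 21 more iterations are needed.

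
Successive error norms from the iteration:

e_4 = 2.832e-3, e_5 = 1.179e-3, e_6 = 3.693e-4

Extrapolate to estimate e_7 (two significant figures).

First estimate the order: p ≈ ln(e_6/e_5) / ln(e_5/e_4) = ln(3.693e-4/1.179e-3)/ln(1.179e-3/2.832e-3) = ln(0.313232)/ln(0.416314) ≈ 1.3246.
Then e_7 ≈ e_6·(e_6/e_5)^p = 3.693e-4·(0.313232)^1.3246 = 3.693e-4·0.214894 ≈ 7.936e-05.

7.9e-5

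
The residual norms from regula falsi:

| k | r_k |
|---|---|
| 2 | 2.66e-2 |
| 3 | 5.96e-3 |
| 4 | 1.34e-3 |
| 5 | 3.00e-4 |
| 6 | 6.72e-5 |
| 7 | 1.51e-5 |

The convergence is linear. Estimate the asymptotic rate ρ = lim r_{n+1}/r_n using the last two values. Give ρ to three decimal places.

ρ ≈ r_7/r_6 = 1.51e-5/6.72e-5 = 0.22470

0.225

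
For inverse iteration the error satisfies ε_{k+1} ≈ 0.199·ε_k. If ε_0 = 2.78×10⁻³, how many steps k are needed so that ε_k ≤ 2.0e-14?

After k steps, ε_k ≈ 2.78×10⁻³·0.199^k.
Need 0.199^k ≤ 2.0e-14/2.78×10⁻³ = 7.19424e-12.
k ≥ ln(7.19424e-12)/ln(0.199) = -25.6577/-1.61445 = 15.893.
Smallest integer k = 16.

16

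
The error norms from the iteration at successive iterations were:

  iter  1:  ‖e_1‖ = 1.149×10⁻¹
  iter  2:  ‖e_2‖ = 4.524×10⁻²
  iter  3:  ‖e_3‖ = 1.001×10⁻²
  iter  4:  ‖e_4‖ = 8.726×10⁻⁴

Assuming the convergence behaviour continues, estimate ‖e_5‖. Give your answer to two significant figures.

1.7e-5

First estimate the order: p ≈ ln(‖e_4‖/‖e_3‖) / ln(‖e_3‖/‖e_2‖) = ln(8.726×10⁻⁴/1.001×10⁻²)/ln(1.001×10⁻²/4.524×10⁻²) = ln(0.0871728)/ln(0.221264) ≈ 1.6175.
Then ‖e_5‖ ≈ ‖e_4‖·(‖e_4‖/‖e_3‖)^p = 8.726×10⁻⁴·(0.0871728)^1.6175 = 8.726×10⁻⁴·0.0193226 ≈ 1.686e-05.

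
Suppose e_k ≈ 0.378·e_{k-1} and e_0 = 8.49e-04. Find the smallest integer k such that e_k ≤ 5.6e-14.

After k steps, e_k ≈ 8.49e-04·0.378^k.
Need 0.378^k ≤ 5.6e-14/8.49e-04 = 6.596e-11.
k ≥ ln(6.596e-11)/ln(0.378) = -23.4420/-0.97286 = 24.096.
Smallest integer k = 25.

25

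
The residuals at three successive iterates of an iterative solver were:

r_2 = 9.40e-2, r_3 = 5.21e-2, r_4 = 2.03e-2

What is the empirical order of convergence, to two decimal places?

1.60

p ≈ ln(r_4/r_3) / ln(r_3/r_2)
  = ln(2.03e-2/5.21e-2) / ln(5.21e-2/9.40e-2)
  = ln(0.389635) / ln(0.554255)
  = -0.94254 / -0.59013 ≈ 1.59717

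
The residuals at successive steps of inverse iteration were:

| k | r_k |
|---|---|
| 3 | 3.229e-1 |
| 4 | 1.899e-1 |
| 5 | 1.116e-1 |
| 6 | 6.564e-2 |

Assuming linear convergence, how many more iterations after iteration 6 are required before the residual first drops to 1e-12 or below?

Rate ρ ≈ r_6/r_5 = 6.564e-2/1.116e-1 = 0.5882.
After j more steps, r_{6+j} ≈ 6.564e-2·ρ^j; need ρ^j ≤ 1e-12/6.564e-2 = 1.52346e-11.
j ≥ ln(1.52346e-11)/ln(0.5882) = -24.9075/-0.53069 = 46.934.
So 47 more iterations are needed.

47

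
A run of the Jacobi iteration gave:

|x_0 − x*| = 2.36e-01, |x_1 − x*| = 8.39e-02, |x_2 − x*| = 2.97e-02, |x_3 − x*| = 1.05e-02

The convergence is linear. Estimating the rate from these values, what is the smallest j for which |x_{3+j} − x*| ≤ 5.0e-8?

Rate ρ ≈ |x_3 − x*|/|x_2 − x*| = 1.05e-02/2.97e-02 = 0.3535.
After j more steps, |x_{3+j} − x*| ≈ 1.05e-02·ρ^j; need ρ^j ≤ 5.0e-8/1.05e-02 = 4.7619e-06.
j ≥ ln(4.7619e-06)/ln(0.3535) = -12.2549/-1.03987 = 11.785.
So 12 more iterations are needed.

12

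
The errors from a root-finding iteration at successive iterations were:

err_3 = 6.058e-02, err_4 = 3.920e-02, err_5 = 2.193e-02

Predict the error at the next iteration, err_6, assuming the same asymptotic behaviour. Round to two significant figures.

1.0e-2

First estimate the order: p ≈ ln(err_5/err_4) / ln(err_4/err_3) = ln(2.193e-02/3.920e-02)/ln(3.920e-02/6.058e-02) = ln(0.559439)/ln(0.647078) ≈ 1.3343.
Then err_6 ≈ err_5·(err_5/err_4)^p = 2.193e-02·(0.559439)^1.3343 = 2.193e-02·0.460709 ≈ 0.0101.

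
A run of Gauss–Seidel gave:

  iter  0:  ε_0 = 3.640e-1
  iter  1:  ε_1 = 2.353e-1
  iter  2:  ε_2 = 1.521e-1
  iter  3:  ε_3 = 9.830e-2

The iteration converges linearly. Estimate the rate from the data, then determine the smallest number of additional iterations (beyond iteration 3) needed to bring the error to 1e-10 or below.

Rate ρ ≈ ε_3/ε_2 = 9.830e-2/1.521e-1 = 0.6463.
After j more steps, ε_{3+j} ≈ 9.830e-2·ρ^j; need ρ^j ≤ 1e-10/9.830e-2 = 1.01729e-09.
j ≥ ln(1.01729e-09)/ln(0.6463) = -20.7061/-0.43649 = 47.438.
So 48 more iterations are needed.

48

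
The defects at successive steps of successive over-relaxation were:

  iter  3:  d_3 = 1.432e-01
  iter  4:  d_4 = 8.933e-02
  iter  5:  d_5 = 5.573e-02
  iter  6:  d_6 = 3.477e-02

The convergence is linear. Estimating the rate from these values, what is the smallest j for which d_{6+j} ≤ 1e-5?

18

Rate ρ ≈ d_6/d_5 = 3.477e-02/5.573e-02 = 0.6239.
After j more steps, d_{6+j} ≈ 3.477e-02·ρ^j; need ρ^j ≤ 1e-5/3.477e-02 = 0.000287604.
j ≥ ln(0.000287604)/ln(0.6239) = -8.1539/-0.47177 = 17.284.
So 18 more iterations are needed.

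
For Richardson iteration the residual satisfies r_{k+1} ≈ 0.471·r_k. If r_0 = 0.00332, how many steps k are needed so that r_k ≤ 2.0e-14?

After k steps, r_k ≈ 0.00332·0.471^k.
Need 0.471^k ≤ 2.0e-14/0.00332 = 6.0241e-12.
k ≥ ln(6.0241e-12)/ln(0.471) = -25.8353/-0.75290 = 34.314.
Smallest integer k = 35.

35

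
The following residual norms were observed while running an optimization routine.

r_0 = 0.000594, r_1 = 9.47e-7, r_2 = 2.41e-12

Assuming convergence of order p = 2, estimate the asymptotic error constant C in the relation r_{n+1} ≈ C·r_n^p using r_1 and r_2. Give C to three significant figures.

C ≈ r_2 / r_1^2
  = 2.41e-12 / (9.47e-7)^2
  = 2.41e-12 / 8.96809e-13 ≈ 2.6873

2.69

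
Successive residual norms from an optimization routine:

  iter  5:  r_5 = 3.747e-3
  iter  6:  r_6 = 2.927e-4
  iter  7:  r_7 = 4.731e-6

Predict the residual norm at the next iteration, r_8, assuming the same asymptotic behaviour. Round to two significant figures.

First estimate the order: p ≈ ln(r_7/r_6) / ln(r_6/r_5) = ln(4.731e-6/2.927e-4)/ln(2.927e-4/3.747e-3) = ln(0.0161633)/ln(0.0781158) ≈ 1.6179.
Then r_8 ≈ r_7·(r_7/r_6)^p = 4.731e-6·(0.0161633)^1.6179 = 4.731e-6·0.00126352 ≈ 5.978e-09.

6.0e-9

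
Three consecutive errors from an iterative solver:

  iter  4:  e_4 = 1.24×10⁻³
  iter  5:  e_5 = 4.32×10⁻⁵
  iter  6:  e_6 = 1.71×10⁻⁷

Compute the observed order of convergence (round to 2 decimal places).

p ≈ ln(e_6/e_5) / ln(e_5/e_4)
  = ln(1.71×10⁻⁷/4.32×10⁻⁵) / ln(4.32×10⁻⁵/1.24×10⁻³)
  = ln(0.00395833) / ln(0.0348387)
  = -5.53193 / -3.35703 ≈ 1.64786

1.65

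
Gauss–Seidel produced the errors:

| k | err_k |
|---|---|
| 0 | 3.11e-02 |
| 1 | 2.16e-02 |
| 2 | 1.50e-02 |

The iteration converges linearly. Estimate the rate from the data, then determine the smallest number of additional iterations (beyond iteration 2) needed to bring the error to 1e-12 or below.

Rate ρ ≈ err_2/err_1 = 1.50e-02/2.16e-02 = 0.6944.
After j more steps, err_{2+j} ≈ 1.50e-02·ρ^j; need ρ^j ≤ 1e-12/1.50e-02 = 6.66667e-11.
j ≥ ln(6.66667e-11)/ln(0.6944) = -23.4313/-0.36471 = 64.246.
So 65 more iterations are needed.

65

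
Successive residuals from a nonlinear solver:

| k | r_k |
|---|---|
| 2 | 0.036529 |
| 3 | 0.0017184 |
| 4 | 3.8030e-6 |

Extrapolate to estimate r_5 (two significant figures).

First estimate the order: p ≈ ln(r_4/r_3) / ln(r_3/r_2) = ln(3.8030e-6/0.0017184)/ln(0.0017184/0.036529) = ln(0.00221311)/ln(0.0470421) ≈ 2.0000.
Then r_5 ≈ r_4·(r_4/r_3)^p = 3.8030e-6·(0.00221311)^2.0000 = 3.8030e-6·4.89786e-06 ≈ 1.863e-11.

1.9e-11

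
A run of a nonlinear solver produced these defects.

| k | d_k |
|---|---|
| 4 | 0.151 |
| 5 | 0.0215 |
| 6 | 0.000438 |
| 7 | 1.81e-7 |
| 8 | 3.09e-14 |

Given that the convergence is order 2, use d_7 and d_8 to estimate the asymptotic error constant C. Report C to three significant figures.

0.943

C ≈ d_8 / d_7^2
  = 3.09e-14 / (1.81e-7)^2
  = 3.09e-14 / 3.2761e-14 ≈ 0.94319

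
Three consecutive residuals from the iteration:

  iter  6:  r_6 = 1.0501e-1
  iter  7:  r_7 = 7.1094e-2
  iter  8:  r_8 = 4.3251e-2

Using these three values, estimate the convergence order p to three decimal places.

p ≈ ln(r_8/r_7) / ln(r_7/r_6)
  = ln(4.3251e-2/7.1094e-2) / ln(7.1094e-2/1.0501e-1)
  = ln(0.608364) / ln(0.677021)
  = -0.496982 / -0.390053 ≈ 1.274140

1.274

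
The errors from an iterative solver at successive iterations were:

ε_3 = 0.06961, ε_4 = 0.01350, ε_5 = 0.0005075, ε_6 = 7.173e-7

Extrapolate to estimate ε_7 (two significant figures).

1.4e-12

First estimate the order: p ≈ ln(ε_6/ε_5) / ln(ε_5/ε_4) = ln(7.173e-7/0.0005075)/ln(0.0005075/0.01350) = ln(0.0014134)/ln(0.0375926) ≈ 2.0000.
Then ε_7 ≈ ε_6·(ε_6/ε_5)^p = 7.173e-7·(0.0014134)^2.0000 = 7.173e-7·1.9977e-06 ≈ 1.433e-12.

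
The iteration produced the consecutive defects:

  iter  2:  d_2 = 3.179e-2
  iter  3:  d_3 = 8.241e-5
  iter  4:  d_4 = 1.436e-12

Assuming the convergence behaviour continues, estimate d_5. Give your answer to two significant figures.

7.6e-36

First estimate the order: p ≈ ln(d_4/d_3) / ln(d_3/d_2) = ln(1.436e-12/8.241e-5)/ln(8.241e-5/3.179e-2) = ln(1.74251e-08)/ln(0.00259232) ≈ 3.0000.
Then d_5 ≈ d_4·(d_4/d_3)^p = 1.436e-12·(1.74251e-08)^3.0000 = 1.436e-12·5.29085e-24 ≈ 7.598e-36.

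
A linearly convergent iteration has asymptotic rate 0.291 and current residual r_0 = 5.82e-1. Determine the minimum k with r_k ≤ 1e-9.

After k steps, r_k ≈ 5.82e-1·0.291^k.
Need 0.291^k ≤ 1e-9/5.82e-1 = 1.71821e-09.
k ≥ ln(1.71821e-09)/ln(0.291) = -20.1820/-1.23443 = 16.349.
Smallest integer k = 17.

17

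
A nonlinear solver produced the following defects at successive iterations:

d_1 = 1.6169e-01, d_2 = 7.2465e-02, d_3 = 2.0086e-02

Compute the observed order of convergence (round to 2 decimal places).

p ≈ ln(d_3/d_2) / ln(d_2/d_1)
  = ln(2.0086e-02/7.2465e-02) / ln(7.2465e-02/1.6169e-01)
  = ln(0.277182) / ln(0.448172)
  = -1.28308 / -0.80258 ≈ 1.59869

1.60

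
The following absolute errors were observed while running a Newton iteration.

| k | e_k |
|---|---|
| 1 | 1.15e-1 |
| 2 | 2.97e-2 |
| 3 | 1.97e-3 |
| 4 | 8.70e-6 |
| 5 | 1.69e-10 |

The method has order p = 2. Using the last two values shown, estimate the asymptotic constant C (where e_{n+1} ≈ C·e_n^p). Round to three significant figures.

2.23

C ≈ e_5 / e_4^2
  = 1.69e-10 / (8.70e-6)^2
  = 1.69e-10 / 7.569e-11 ≈ 2.2328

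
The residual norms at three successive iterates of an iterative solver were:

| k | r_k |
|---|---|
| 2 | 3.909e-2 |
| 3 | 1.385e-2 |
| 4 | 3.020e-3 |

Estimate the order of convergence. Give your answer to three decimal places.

p ≈ ln(r_4/r_3) / ln(r_3/r_2)
  = ln(3.020e-3/1.385e-2) / ln(1.385e-2/3.909e-2)
  = ln(0.218051) / ln(0.354311)
  = -1.523026 / -1.037580 ≈ 1.467864

1.468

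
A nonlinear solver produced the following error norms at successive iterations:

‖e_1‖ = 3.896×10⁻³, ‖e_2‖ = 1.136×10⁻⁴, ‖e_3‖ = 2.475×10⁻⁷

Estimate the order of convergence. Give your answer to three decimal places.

1.734

p ≈ ln(‖e_3‖/‖e_2‖) / ln(‖e_2‖/‖e_1‖)
  = ln(2.475×10⁻⁷/1.136×10⁻⁴) / ln(1.136×10⁻⁴/3.896×10⁻³)
  = ln(0.0021787) / ln(0.0291581)
  = -6.129027 / -3.535023 ≈ 1.733801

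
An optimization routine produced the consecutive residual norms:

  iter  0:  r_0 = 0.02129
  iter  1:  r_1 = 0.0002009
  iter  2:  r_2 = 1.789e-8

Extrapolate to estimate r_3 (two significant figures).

1.4e-16

First estimate the order: p ≈ ln(r_2/r_1) / ln(r_1/r_0) = ln(1.789e-8/0.0002009)/ln(0.0002009/0.02129) = ln(8.90493e-05)/ln(0.00943636) ≈ 2.0000.
Then r_3 ≈ r_2·(r_2/r_1)^p = 1.789e-8·(8.90493e-05)^2.0000 = 1.789e-8·7.92978e-09 ≈ 1.419e-16.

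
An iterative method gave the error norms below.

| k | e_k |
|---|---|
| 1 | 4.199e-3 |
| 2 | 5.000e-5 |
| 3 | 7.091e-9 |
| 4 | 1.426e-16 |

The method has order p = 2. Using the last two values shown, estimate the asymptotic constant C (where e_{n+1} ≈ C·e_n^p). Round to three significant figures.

C ≈ e_4 / e_3^2
  = 1.426e-16 / (7.091e-9)^2
  = 1.426e-16 / 5.02823e-17 ≈ 2.836

2.84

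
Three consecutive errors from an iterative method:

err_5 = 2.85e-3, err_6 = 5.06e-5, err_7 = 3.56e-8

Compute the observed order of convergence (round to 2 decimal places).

p ≈ ln(err_7/err_6) / ln(err_6/err_5)
  = ln(3.56e-8/5.06e-5) / ln(5.06e-5/2.85e-3)
  = ln(0.000703557) / ln(0.0177544)
  = -7.25936 / -4.03112 ≈ 1.80083

1.80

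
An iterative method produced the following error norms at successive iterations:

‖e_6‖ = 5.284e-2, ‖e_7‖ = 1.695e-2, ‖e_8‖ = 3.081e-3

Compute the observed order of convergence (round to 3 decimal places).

1.500

p ≈ ln(‖e_8‖/‖e_7‖) / ln(‖e_7‖/‖e_6‖)
  = ln(3.081e-3/1.695e-2) / ln(1.695e-2/5.284e-2)
  = ln(0.18177) / ln(0.32078)
  = -1.705013 / -1.137000 ≈ 1.499572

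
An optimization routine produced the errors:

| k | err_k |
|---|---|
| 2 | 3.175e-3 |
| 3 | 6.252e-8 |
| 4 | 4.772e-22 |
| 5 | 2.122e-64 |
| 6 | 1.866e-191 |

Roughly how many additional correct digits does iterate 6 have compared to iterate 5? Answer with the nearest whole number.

Digits gained ≈ log₁₀(err_5/err_6) = log₁₀(2.122e-64/1.866e-191) = log₁₀(1.13719e+127) ≈ 127.056.

127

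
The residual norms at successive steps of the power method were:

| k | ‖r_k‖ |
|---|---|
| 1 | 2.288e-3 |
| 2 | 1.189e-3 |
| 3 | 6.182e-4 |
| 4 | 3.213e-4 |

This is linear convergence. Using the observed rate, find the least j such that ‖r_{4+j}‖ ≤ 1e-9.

20

Rate ρ ≈ ‖r_4‖/‖r_3‖ = 3.213e-4/6.182e-4 = 0.5197.
After j more steps, ‖r_{4+j}‖ ≈ 3.213e-4·ρ^j; need ρ^j ≤ 1e-9/3.213e-4 = 3.11236e-06.
j ≥ ln(3.11236e-06)/ln(0.5197) = -12.6801/-0.65450 = 19.374.
So 20 more iterations are needed.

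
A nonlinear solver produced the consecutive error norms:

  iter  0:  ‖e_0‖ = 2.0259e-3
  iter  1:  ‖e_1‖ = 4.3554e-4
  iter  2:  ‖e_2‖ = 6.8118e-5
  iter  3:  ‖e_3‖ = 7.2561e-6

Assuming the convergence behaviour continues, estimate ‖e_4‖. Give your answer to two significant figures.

4.9e-7

First estimate the order: p ≈ ln(‖e_3‖/‖e_2‖) / ln(‖e_2‖/‖e_1‖) = ln(7.2561e-6/6.8118e-5)/ln(6.8118e-5/4.3554e-4) = ln(0.106523)/ln(0.156399) ≈ 1.2070.
Then ‖e_4‖ ≈ ‖e_3‖·(‖e_3‖/‖e_2‖)^p = 7.2561e-6·(0.106523)^1.2070 = 7.2561e-6·0.0670076 ≈ 4.862e-07.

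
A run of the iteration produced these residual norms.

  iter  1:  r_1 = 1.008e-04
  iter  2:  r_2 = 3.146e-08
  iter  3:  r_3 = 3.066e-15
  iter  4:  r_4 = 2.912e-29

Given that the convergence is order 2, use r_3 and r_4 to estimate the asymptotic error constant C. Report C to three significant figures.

C ≈ r_4 / r_3^2
  = 2.912e-29 / (3.066e-15)^2
  = 2.912e-29 / 9.40036e-30 ≈ 3.0978

3.10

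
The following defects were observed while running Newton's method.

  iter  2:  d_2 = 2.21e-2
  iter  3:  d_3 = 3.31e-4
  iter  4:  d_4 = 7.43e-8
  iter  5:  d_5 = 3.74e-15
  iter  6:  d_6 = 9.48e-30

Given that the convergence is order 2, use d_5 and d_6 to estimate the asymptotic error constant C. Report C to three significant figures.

0.678

C ≈ d_6 / d_5^2
  = 9.48e-30 / (3.74e-15)^2
  = 9.48e-30 / 1.39876e-29 ≈ 0.67774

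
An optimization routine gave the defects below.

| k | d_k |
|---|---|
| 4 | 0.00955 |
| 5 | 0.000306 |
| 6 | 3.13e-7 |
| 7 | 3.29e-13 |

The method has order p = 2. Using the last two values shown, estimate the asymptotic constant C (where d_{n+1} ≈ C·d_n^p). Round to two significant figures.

3.4

C ≈ d_7 / d_6^2
  = 3.29e-13 / (3.13e-7)^2
  = 3.29e-13 / 9.7969e-14 ≈ 3.3582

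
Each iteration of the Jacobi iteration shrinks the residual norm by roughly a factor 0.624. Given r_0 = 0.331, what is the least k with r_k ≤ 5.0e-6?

After k steps, r_k ≈ 0.331·0.624^k.
Need 0.624^k ≤ 5.0e-6/0.331 = 1.51057e-05.
k ≥ ln(1.51057e-05)/ln(0.624) = -11.1004/-0.47160 = 23.538.
Smallest integer k = 24.

24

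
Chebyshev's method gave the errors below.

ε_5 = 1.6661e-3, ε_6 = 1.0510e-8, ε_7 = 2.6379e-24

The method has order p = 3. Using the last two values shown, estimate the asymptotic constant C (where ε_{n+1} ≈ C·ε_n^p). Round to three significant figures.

C ≈ ε_7 / ε_6^3
  = 2.6379e-24 / (1.0510e-8)^3
  = 2.6379e-24 / 1.16094e-24 ≈ 2.2722

2.27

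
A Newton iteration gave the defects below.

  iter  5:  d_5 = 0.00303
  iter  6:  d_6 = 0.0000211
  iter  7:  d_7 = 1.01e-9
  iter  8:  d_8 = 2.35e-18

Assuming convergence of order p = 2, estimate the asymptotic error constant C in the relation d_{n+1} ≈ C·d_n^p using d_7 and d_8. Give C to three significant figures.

C ≈ d_8 / d_7^2
  = 2.35e-18 / (1.01e-9)^2
  = 2.35e-18 / 1.0201e-18 ≈ 2.3037

2.30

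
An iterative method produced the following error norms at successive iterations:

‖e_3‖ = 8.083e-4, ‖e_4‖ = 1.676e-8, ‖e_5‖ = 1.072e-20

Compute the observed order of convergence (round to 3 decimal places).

p ≈ ln(‖e_5‖/‖e_4‖) / ln(‖e_4‖/‖e_3‖)
  = ln(1.072e-20/1.676e-8) / ln(1.676e-8/8.083e-4)
  = ln(6.39618e-13) / ln(2.07349e-05)
  = -28.077905 / -10.783692 ≈ 2.603738

2.604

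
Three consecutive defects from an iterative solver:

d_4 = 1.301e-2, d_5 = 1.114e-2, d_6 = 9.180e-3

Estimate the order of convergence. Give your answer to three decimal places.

p ≈ ln(d_6/d_5) / ln(d_5/d_4)
  = ln(9.180e-3/1.114e-2) / ln(1.114e-2/1.301e-2)
  = ln(0.824057) / ln(0.856264)
  = -0.193516 / -0.155177 ≈ 1.247066

1.247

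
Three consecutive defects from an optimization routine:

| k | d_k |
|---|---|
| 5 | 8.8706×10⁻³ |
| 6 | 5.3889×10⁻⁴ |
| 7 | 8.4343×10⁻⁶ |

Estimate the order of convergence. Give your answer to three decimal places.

1.484

p ≈ ln(d_7/d_6) / ln(d_6/d_5)
  = ln(8.4343×10⁻⁶/5.3889×10⁻⁴) / ln(5.3889×10⁻⁴/8.8706×10⁻³)
  = ln(0.0156512) / ln(0.0607501)
  = -4.157208 / -2.800987 ≈ 1.484194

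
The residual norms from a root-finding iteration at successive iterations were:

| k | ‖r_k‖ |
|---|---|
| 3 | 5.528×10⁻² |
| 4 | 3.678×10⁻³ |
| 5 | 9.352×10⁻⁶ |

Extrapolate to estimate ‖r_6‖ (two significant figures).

First estimate the order: p ≈ ln(‖r_5‖/‖r_4‖) / ln(‖r_4‖/‖r_3‖) = ln(9.352×10⁻⁶/3.678×10⁻³)/ln(3.678×10⁻³/5.528×10⁻²) = ln(0.00254269)/ln(0.066534) ≈ 2.2046.
Then ‖r_6‖ ≈ ‖r_5‖·(‖r_5‖/‖r_4‖)^p = 9.352×10⁻⁶·(0.00254269)^2.2046 = 9.352×10⁻⁶·1.90419e-06 ≈ 1.781e-11.

1.8e-11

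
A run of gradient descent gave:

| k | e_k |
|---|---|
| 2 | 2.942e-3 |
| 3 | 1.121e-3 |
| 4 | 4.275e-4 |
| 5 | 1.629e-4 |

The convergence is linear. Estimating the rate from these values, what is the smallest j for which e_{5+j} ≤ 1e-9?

Rate ρ ≈ e_5/e_4 = 1.629e-4/4.275e-4 = 0.3811.
After j more steps, e_{5+j} ≈ 1.629e-4·ρ^j; need ρ^j ≤ 1e-9/1.629e-4 = 6.13874e-06.
j ≥ ln(6.13874e-06)/ln(0.3811) = -12.0009/-0.96469 = 12.440.
So 13 more iterations are needed.

13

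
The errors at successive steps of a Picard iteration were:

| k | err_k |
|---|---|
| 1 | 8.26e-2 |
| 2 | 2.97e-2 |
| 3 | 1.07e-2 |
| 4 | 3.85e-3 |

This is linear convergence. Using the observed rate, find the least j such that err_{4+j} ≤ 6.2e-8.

11

Rate ρ ≈ err_4/err_3 = 3.85e-3/1.07e-2 = 0.3598.
After j more steps, err_{4+j} ≈ 3.85e-3·ρ^j; need ρ^j ≤ 6.2e-8/3.85e-3 = 1.61039e-05.
j ≥ ln(1.61039e-05)/ln(0.3598) = -11.0364/-1.02221 = 10.797.
So 11 more iterations are needed.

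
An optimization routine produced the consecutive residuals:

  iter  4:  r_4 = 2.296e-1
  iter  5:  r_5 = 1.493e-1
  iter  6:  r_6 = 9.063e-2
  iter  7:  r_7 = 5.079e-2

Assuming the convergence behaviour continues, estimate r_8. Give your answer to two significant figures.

First estimate the order: p ≈ ln(r_7/r_6) / ln(r_6/r_5) = ln(5.079e-2/9.063e-2)/ln(9.063e-2/1.493e-1) = ln(0.56041)/ln(0.607033) ≈ 1.1601.
Then r_8 ≈ r_7·(r_7/r_6)^p = 5.079e-2·(0.56041)^1.1601 = 5.079e-2·0.510789 ≈ 0.02594.

2.6e-2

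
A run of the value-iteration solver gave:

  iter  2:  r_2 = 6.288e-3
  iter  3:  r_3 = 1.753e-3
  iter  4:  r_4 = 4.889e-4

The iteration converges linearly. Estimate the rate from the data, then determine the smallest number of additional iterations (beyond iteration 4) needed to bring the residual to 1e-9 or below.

Rate ρ ≈ r_4/r_3 = 4.889e-4/1.753e-3 = 0.2789.
After j more steps, r_{4+j} ≈ 4.889e-4·ρ^j; need ρ^j ≤ 1e-9/4.889e-4 = 2.04541e-06.
j ≥ ln(2.04541e-06)/ln(0.2789) = -13.0999/-1.27690 = 10.259.
So 11 more iterations are needed.

11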